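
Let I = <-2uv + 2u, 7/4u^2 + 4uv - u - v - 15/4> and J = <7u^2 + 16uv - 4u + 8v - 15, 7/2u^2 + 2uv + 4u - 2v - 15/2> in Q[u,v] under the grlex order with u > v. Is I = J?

For a fixed monomial order, each ideal has a unique reduced Gröbner basis; comparing bases decides equality.
Buchberger on the first generating set:
f_1 = -2uv + 2u, LT = uv.
f_2 = 7/4u^2 + 4uv - u - v - 15/4, LT = u^2.

S(f_1,f_2): lcm = u^2v. S = -16/7uv^2 - u^2 + 4/7uv + 4/7v^2 + 15/7v.
  reduce S modulo (f_1, f_2):
  remainder 4/7v^2 + 11/7v - 15/7 ≠ 0; add g_3 = 4/7v^2 + 11/7v - 15/7 to the basis.

The other S-polynomials (S(f_1,g_3), S(f_2,g_3)) all reduce to 0 modulo the current basis, so we have a Gröbner basis.
Inter-reduce: drop elements whose leading term is divisible by another's, tail-reduce, and make monic.
Reduced Gröbner basis: {u^2 + 12/7u - 4/7v - 15/7, uv - u, v^2 + 11/4v - 15/4}.

Buchberger on the second generating set:
h_1 = 7u^2 + 16uv - 4u + 8v - 15, LT = u^2.
h_2 = 7/2u^2 + 2uv + 4u - 2v - 15/2, LT = u^2.

S(h_1,h_2): lcm = u^2. S = 12/7uv - 12/7u + 12/7v.
  reduce S modulo (h_1, h_2):
  remainder 12/7uv - 12/7u + 12/7v ≠ 0; add k_3 = 12/7uv - 12/7u + 12/7v to the basis.

S(h_1,k_3): lcm = u^2v. S = 16/7uv^2 + u^2 - 11/7uv + 8/7v^2 - 15/7v.
  reduce S modulo (h_1, h_2, k_3):
  remainder -8/7v^2 - u - 12/7v + 15/7 ≠ 0; add k_4 = -8/7v^2 - u - 12/7v + 15/7 to the basis.

The other S-polynomials (S(h_2,k_3), S(h_1,k_4), S(h_2,k_4), S(k_3,k_4)) all reduce to 0 modulo the current basis, so we have a Gröbner basis.
Inter-reduce: drop elements whose leading term is divisible by another's, tail-reduce, and make monic.
Reduced Gröbner basis: {u^2 + 12/7u - 8/7v - 15/7, uv - u + v, v^2 + 7/8u + 3/2v - 15/8}.

These differ, so the ideals are not equal.
The choice of monomial ordering does not affect the verdict — as long as both bases are computed under the same ordering, their equality decides ideal equality.

No, the ideals differ.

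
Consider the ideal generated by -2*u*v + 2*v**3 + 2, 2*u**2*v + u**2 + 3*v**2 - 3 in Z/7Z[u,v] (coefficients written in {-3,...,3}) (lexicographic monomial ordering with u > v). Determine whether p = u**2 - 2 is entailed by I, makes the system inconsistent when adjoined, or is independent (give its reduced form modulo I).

First compute the reduced Gröbner basis of I by Buchberger's algorithm.
f_1 = -2*u*v + 2*v**3 + 2, LT = u*v.
f_2 = 2*u**2*v + u**2 + 3*v**2 - 3, LT = u**2*v.

S(f_1,f_2): lcm = u**2*v. S = 3*u**2 - u*v**3 - u + 2*v**2 - 2.
  leading term u**2: no divisor's leading term divides it; move 3*u**2 to the remainder.
  leading term u*v**3: subtract (-3*v**2)·f_1 from -u*v**3 - u + 2*v**2 - 2 → -u - v**5 + v**2 - 2
  leading term u: no divisor's leading term divides it; move -u to the remainder.
  leading term v**5: no divisor's leading term divides it; move -v**5 to the remainder.
  leading term v**2: no divisor's leading term divides it; move v**2 to the remainder.
  leading term 1: no divisor's leading term divides it; move -2 to the remainder.
  remainder 3*u**2 - u - v**5 + v**2 - 2 ≠ 0; add h_3 = 3*u**2 - u - v**5 + v**2 - 2 to the basis.

S(f_1,h_3): lcm = u**2*v. S = -u*v**3 - 2*u*v - u - 2*v**6 + 2*v**3 + 3*v.
  leading term u*v**3: subtract (-3*v**2)·f_1 from -u*v**3 - 2*u*v - u - 2*v**6 + 2*v**3 + 3*v → -2*u*v - u - 2*v**6 - v**5 + 2*v**3 - v**2 + 3*v
  leading term u*v: subtract (1)·f_1 from -2*u*v - u - 2*v**6 - v**5 + 2*v**3 - v**2 + 3*v → -u - 2*v**6 - v**5 - v**2 + 3*v - 2
  leading term u: no divisor's leading term divides it; move -u to the remainder.
  leading term v**6: no divisor's leading term divides it; move -2*v**6 to the remainder.
  leading term v**5: no divisor's leading term divides it; move -v**5 to the remainder.
  leading term v**2: no divisor's leading term divides it; move -v**2 to the remainder.
  leading term v: no divisor's leading term divides it; move 3*v to the remainder.
  leading term 1: no divisor's leading term divides it; move -2 to the remainder.
  remainder -u - 2*v**6 - v**5 - v**2 + 3*v - 2 ≠ 0; add h_4 = -u - 2*v**6 - v**5 - v**2 + 3*v - 2 to the basis.

S(f_1,h_4): lcm = u*v. S = -2*v**7 - v**6 - 2*v**3 + 3*v**2 - 2*v - 1.
  leading term v**7: no divisor's leading term divides it; move -2*v**7 to the remainder.
  leading term v**6: no divisor's leading term divides it; move -v**6 to the remainder.
  leading term v**3: no divisor's leading term divides it; move -2*v**3 to the remainder.
  leading term v**2: no divisor's leading term divides it; move 3*v**2 to the remainder.
  leading term v: no divisor's leading term divides it; move -2*v to the remainder.
  leading term 1: no divisor's leading term divides it; move -1 to the remainder.
  remainder -2*v**7 - v**6 - 2*v**3 + 3*v**2 - 2*v - 1 ≠ 0; add h_5 = -2*v**7 - v**6 - 2*v**3 + 3*v**2 - 2*v - 1 to the basis.

The other S-polynomials (S(f_2,h_3), S(f_2,h_4), S(h_3,h_4), S(f_1,h_5), S(f_2,h_5), S(h_3,h_5), S(h_4,h_5)) all reduce to 0 modulo the current basis, so we have a Gröbner basis.
Inter-reduce: drop elements whose leading term is divisible by another's, tail-reduce, and make monic.
Reduced Gröbner basis: {u + 2*v**6 + v**5 + v**2 - 3*v + 2, v**7 - 3*v**6 + v**3 + 2*v**2 + v - 3}.
Label its elements g_1 = u + 2*v**6 + v**5 + v**2 - 3*v + 2, g_2 = v**7 - 3*v**6 + v**3 + 2*v**2 + v - 3.

Reduce p = u**2 - 2 modulo G:
  leading term u**2: subtract (u)·g_1 from u**2 - 2 → -2*u*v**6 - u*v**5 - u*v**2 + 3*u*v - 2*u - 2
  leading term u*v**6: subtract (-2*v**6)·g_1 from -2*u*v**6 - u*v**5 - u*v**2 + 3*u*v - 2*u - 2 → -u*v**5 - u*v**2 + 3*u*v - 2*u - 3*v**12 + 2*v**11 + 2*v**8 + v**7 - 3*v**6 - 2
  leading term u*v**5: subtract (-v**5)·g_1 from -u*v**5 - u*v**2 + 3*u*v - 2*u - 3*v**12 + 2*v**11 + 2*v**8 + v**7 - 3*v**6 - 2 → -u*v**2 + 3*u*v - 2*u - 3*v**12 - 3*v**11 + v**10 + 2*v**8 + 2*v**7 + v**6 + 2*v**5 - 2
  leading term u*v**2: subtract (-v**2)·g_1 from -u*v**2 + 3*u*v - 2*u - 3*v**12 - 3*v**11 + v**10 + 2*v**8 + 2*v**7 + v**6 + 2*v**5 - 2 → 3*u*v - 2*u - 3*v**12 - 3*v**11 + v**10 - 3*v**8 + 3*v**7 + v**6 + 2*v**5 + v**4 - 3*v**3 + 2*v**2 - 2
  leading term u*v: subtract (3*v)·g_1 from 3*u*v - 2*u - 3*v**12 - 3*v**11 + v**10 - 3*v**8 + 3*v**7 + v**6 + 2*v**5 + v**4 - 3*v**3 + 2*v**2 - 2 → -2*u - 3*v**12 - 3*v**11 + v**10 - 3*v**8 - 3*v**7 - 2*v**6 + 2*v**5 + v**4 + v**3 - 3*v**2 + v - 2
  leading term u: subtract (-2)·g_1 from -2*u - 3*v**12 - 3*v**11 + v**10 - 3*v**8 - 3*v**7 - 2*v**6 + 2*v**5 + v**4 + v**3 - 3*v**2 + v - 2 → -3*v**12 - 3*v**11 + v**10 - 3*v**8 - 3*v**7 + 2*v**6 - 3*v**5 + v**4 + v**3 - v**2 + 2*v + 2
  leading term v**12: subtract (-3*v**5)·g_2 from -3*v**12 - 3*v**11 + v**10 - 3*v**8 - 3*v**7 + 2*v**6 - 3*v**5 + v**4 + v**3 - v**2 + 2*v + 2 → 2*v**11 + v**10 + 3*v**7 - 2*v**6 + 2*v**5 + v**4 + v**3 - v**2 + 2*v + 2
  leading term v**11: subtract (2*v**4)·g_2 from 2*v**11 + v**10 + 3*v**7 - 2*v**6 + 2*v**5 + v**4 + v**3 - v**2 + 2*v + 2 → v**7 + v**6 + v**3 - v**2 + 2*v + 2
  leading term v**7: subtract (1)·g_2 from v**7 + v**6 + v**3 - v**2 + 2*v + 2 → -3*v**6 - 3*v**2 + v - 2
  leading term v**6: no divisor's leading term divides it; move -3*v**6 to the remainder.
  leading term v**2: no divisor's leading term divides it; move -3*v**2 to the remainder.
  leading term v: no divisor's leading term divides it; move v to the remainder.
  leading term 1: no divisor's leading term divides it; move -2 to the remainder.
  normal form = -3*v**6 - 3*v**2 + v - 2.
The normal form is nonzero, so p ∉ I. Since p minus its normal form lies in I, I + (p) = I + (r) where r = -3*v**6 - 3*v**2 + v - 2; decide whether this ideal is the whole ring.
Run Buchberger on G together with r (pairs among the g_i already reduce to 0 since G is a Gröbner basis):
g_1 = u + 2*v**6 + v**5 + v**2 - 3*v + 2, LT = u.
g_2 = v**7 - 3*v**6 + v**3 + 2*v**2 + v - 3, LT = v**7.
r = -3*v**6 - 3*v**2 + v - 2, LT = v**6.

S(g_2,r): lcm = v**7. S = -3*v**6 - 2*v - 3.
  leading term v**6: subtract (1)·r from -3*v**6 - 2*v - 3 → 3*v**2 - 3*v - 1
  leading term v**2: no divisor's leading term divides it; move 3*v**2 to the remainder.
  leading term v: no divisor's leading term divides it; move -3*v to the remainder.
  leading term 1: no divisor's leading term divides it; move -1 to the remainder.
  remainder 3*v**2 - 3*v - 1 ≠ 0; add m_4 = 3*v**2 - 3*v - 1 to the basis.

S(g_2,m_4): lcm = v**7. S = -2*v**6 - 2*v**5 + v**3 + 2*v**2 + v - 3.
  leading term v**6: subtract (3)·r from -2*v**6 - 2*v**5 + v**3 + 2*v**2 + v - 3 → -2*v**5 + v**3 - 3*v**2 - 2*v + 3
  leading term v**5: subtract (-3*v**3)·m_4 from -2*v**5 + v**3 - 3*v**2 - 2*v + 3 → -2*v**4 - 2*v**3 - 3*v**2 - 2*v + 3
  leading term v**4: subtract (-3*v**2)·m_4 from -2*v**4 - 2*v**3 - 3*v**2 - 2*v + 3 → 3*v**3 + v**2 - 2*v + 3
  leading term v**3: subtract (v)·m_4 from 3*v**3 + v**2 - 2*v + 3 → -3*v**2 - v + 3
  leading term v**2: subtract (-1)·m_4 from -3*v**2 - v + 3 → 3*v + 2
  leading term v: no divisor's leading term divides it; move 3*v to the remainder.
  leading term 1: no divisor's leading term divides it; move 2 to the remainder.
  remainder 3*v + 2 ≠ 0; add m_5 = 3*v + 2 to the basis.

The other S-polynomials (S(g_1,g_2), S(g_1,r), S(g_1,m_4), S(r,m_4), S(g_1,m_5), S(g_2,m_5), S(r,m_5), S(m_4,m_5)) all reduce to 0 modulo the current basis, so we have a Gröbner basis.
Inter-reduce: drop elements whose leading term is divisible by another's, tail-reduce, and make monic.
Reduced Gröbner basis: {u + 3, v + 3}.
The reduced Gröbner basis of I + (p) is {u + 3, v + 3} ≠ {1}, a proper ideal, so the enlarged system stays consistent: p is independent of I, with normal form -3*v**6 - 3*v**2 + v - 2.

u**2 - 2 is independent of I; its normal form modulo I is -3*v**6 - 3*v**2 + v - 2.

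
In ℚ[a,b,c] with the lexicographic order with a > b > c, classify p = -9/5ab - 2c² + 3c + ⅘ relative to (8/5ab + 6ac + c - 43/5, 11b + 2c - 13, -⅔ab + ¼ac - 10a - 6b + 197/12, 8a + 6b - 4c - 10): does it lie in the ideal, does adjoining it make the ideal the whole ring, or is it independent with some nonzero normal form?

First compute the reduced Gröbner basis of I by Buchberger's algorithm.
f_1 = 8/5ab + 6ac + c - 43/5, LT = ab.
f_2 = 11b + 2c - 13, LT = b.
f_3 = -⅔ab + ¼ac - 10a - 6b + 197/12, LT = ab.
f_4 = 8a + 6b - 4c - 10, LT = a.

S(f_1,f_2): lcm = ab. S = 157/44ac + 13/11a + ⅝c - 43/8.
  reduce S modulo (f_1, f_2, f_3, f_4):
  remainder 1099/484c² + 2589/968c - 4787/968 ≠ 0; add h_5 = 1099/484c² + 2589/968c - 4787/968 to the basis.

S(f_1,f_3): lcm = ab. S = 33/8ac - 15a - 9b + ⅝c + 77/4.
  reduce S modulo (f_1, f_2, f_3, f_4, h_5):
  remainder -245263/27632c + 245263/27632 ≠ 0; add h_6 = -245263/27632c + 245263/27632 to the basis.

The other S-polynomials (S(f_1,f_4), S(f_2,f_3), S(f_2,f_4), S(f_3,f_4), S(f_1,h_5), S(f_2,h_5), S(f_3,h_5), S(f_4,h_5), S(f_1,h_6), S(f_2,h_6), S(f_3,h_6), S(f_4,h_6), S(h_5,h_6)) all reduce to 0 modulo the current basis, so we have a Gröbner basis.
Inter-reduce: drop elements whose leading term is divisible by another's, tail-reduce, and make monic.
Reduced Gröbner basis: {a - 1, b - 1, c - 1}.
Label its elements g_1 = a - 1, g_2 = b - 1, g_3 = c - 1.

Reduce p = -9/5ab - 2c² + 3c + ⅘ modulo G:
  leading term ab: subtract (-9/5b)·g_1 from -9/5ab - 2c² + 3c + ⅘ → -9/5b - 2c² + 3c + ⅘
  leading term b: subtract (-9/5)·g_2 from -9/5b - 2c² + 3c + ⅘ → -2c² + 3c - 1
  leading term c²: subtract (-2c)·g_3 from -2c² + 3c - 1 → c - 1
  leading term c: subtract (1)·g_3 from c - 1 → 0
  normal form = 0.
Since the normal form is 0, p ∈ I.

-9/5ab - 2c² + 3c + ⅘ lies in I (it reduces to 0).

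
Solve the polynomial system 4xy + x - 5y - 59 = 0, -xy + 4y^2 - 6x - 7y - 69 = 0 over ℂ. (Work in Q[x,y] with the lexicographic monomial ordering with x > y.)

Compute a lex Gröbner basis by Buchberger's algorithm.
f_1 = 4xy + x - 5y - 59, LT = xy.
f_2 = -xy - 6x + 4y^2 - 7y - 69, LT = xy.

S(f_1,f_2): lcm = xy. S = -23/4x + 4y^2 - 33/4y - 335/4.
  leading term x: no divisor's leading term divides it; move -23/4x to the remainder.
  leading term y^2: no divisor's leading term divides it; move 4y^2 to the remainder.
  leading term y: no divisor's leading term divides it; move -33/4y to the remainder.
  leading term 1: no divisor's leading term divides it; move -335/4 to the remainder.
  remainder -23/4x + 4y^2 - 33/4y - 335/4 ≠ 0; add h_3 = -23/4x + 4y^2 - 33/4y - 335/4 to the basis.

S(f_1,h_3): lcm = xy. S = 1/4x + 16/23y^3 - 33/23y^2 - 1455/92y - 59/4.
  leading term x: subtract (-1/23)·h_3 from 1/4x + 16/23y^3 - 33/23y^2 - 1455/92y - 59/4 → 16/23y^3 - 29/23y^2 - 372/23y - 423/23
  leading term y^3: no divisor's leading term divides it; move 16/23y^3 to the remainder.
  leading term y^2: no divisor's leading term divides it; move -29/23y^2 to the remainder.
  leading term y: no divisor's leading term divides it; move -372/23y to the remainder.
  leading term 1: no divisor's leading term divides it; move -423/23 to the remainder.
  remainder 16/23y^3 - 29/23y^2 - 372/23y - 423/23 ≠ 0; add h_4 = 16/23y^3 - 29/23y^2 - 372/23y - 423/23 to the basis.

S(f_2,h_3): lcm = xy. S = 6x + 16/23y^3 - 125/23y^2 - 174/23y + 69.
  leading term x: subtract (-24/23)·h_3 from 6x + 16/23y^3 - 125/23y^2 - 174/23y + 69 → 16/23y^3 - 29/23y^2 - 372/23y - 423/23
  leading term y^3: subtract (1)·h_4 from 16/23y^3 - 29/23y^2 - 372/23y - 423/23 → 0
  remainder 0.

S(f_1,h_4): lcm = xy^3. S = 33/16xy^2 + 93/4xy + 423/16x - 5/4y^3 - 59/4y^2.
  leading term xy^2: subtract (33/64y)·f_1 from 33/16xy^2 + 93/4xy + 423/16x - 5/4y^3 - 59/4y^2 → 1455/64xy + 423/16x - 5/4y^3 - 779/64y^2 + 1947/64y
  leading term xy: subtract (1455/256)·f_1 from 1455/64xy + 423/16x - 5/4y^3 - 779/64y^2 + 1947/64y → 5313/256x - 5/4y^3 - 779/64y^2 + 15063/256y + 85845/256
  leading term x: subtract (-231/64)·h_3 from 5313/256x - 5/4y^3 - 779/64y^2 + 15063/256y + 85845/256 → -5/4y^3 + 145/64y^2 + 465/16y + 2115/64
  leading term y^3: subtract (-115/64)·h_4 from -5/4y^3 + 145/64y^2 + 465/16y + 2115/64 → 0
  remainder 0.

S(f_2,h_4): lcm = xy^3. S = 125/16xy^2 + 93/4xy + 423/16x - 4y^4 + 7y^3 + 69y^2.
  leading term xy^2: subtract (125/64y)·f_1 from 125/16xy^2 + 93/4xy + 423/16x - 4y^4 + 7y^3 + 69y^2 → 1363/64xy + 423/16x - 4y^4 + 7y^3 + 5041/64y^2 + 7375/64y
  leading term xy: subtract (1363/256)·f_1 from 1363/64xy + 423/16x - 4y^4 + 7y^3 + 5041/64y^2 + 7375/64y → 5405/256x - 4y^4 + 7y^3 + 5041/64y^2 + 36315/256y + 80417/256
  leading term x: subtract (-235/64)·h_3 from 5405/256x - 4y^4 + 7y^3 + 5041/64y^2 + 36315/256y + 80417/256 → -4y^4 + 7y^3 + 5981/64y^2 + 1785/16y + 423/64
  leading term y^4: subtract (-23/4y)·h_4 from -4y^4 + 7y^3 + 5981/64y^2 + 1785/16y + 423/64 → -1/4y^3 + 29/64y^2 + 93/16y + 423/64
  leading term y^3: subtract (-23/64)·h_4 from -1/4y^3 + 29/64y^2 + 93/16y + 423/64 → 0
  remainder 0.

S(h_3,h_4): leading monomials are coprime, so the S-polynomial reduces to 0 (Buchberger's first criterion).
Every S-polynomial of the final basis reduces to 0, so we have a Gröbner basis.
Inter-reduce: drop elements whose leading term is divisible by another's, tail-reduce, and make monic.
Reduced Gröbner basis: {x - 16/23y^2 + 33/23y + 335/23, y^3 - 29/16y^2 - 93/4y - 423/16}.

Elimination: the polynomial y^3 - 29/16y^2 - 93/4y - 423/16 lies in the elimination ideal for y, so y ∈ {-3, 77/32 - sqrt(14953)/32, 77/32 + sqrt(14953)/32}. For each such y, the remaining basis elements (now univariate) give the rest of the solution.
  y = -3: the earlier basis element becomes x + 4 = 0, giving x = -4 — point (-4, -3).
  y = 77/32 - sqrt(14953)/32: the earlier basis element becomes x + 705/184 + 11*sqrt(14953)/184 = 0, giving x = -11*sqrt(14953)/184 - 705/184 — point (-11*sqrt(14953)/184 - 705/184, 77/32 - sqrt(14953)/32).
  y = 77/32 + sqrt(14953)/32: the earlier basis element becomes x - 11*sqrt(14953)/184 + 705/184 = 0, giving x = -705/184 + 11*sqrt(14953)/184 — point (-705/184 + 11*sqrt(14953)/184, 77/32 + sqrt(14953)/32).
Check: every point annihilates each of the original generators.

{(-4, -3), (-11*sqrt(14953)/184 - 705/184, 77/32 - sqrt(14953)/32), (-705/184 + 11*sqrt(14953)/184, 77/32 + sqrt(14953)/32)}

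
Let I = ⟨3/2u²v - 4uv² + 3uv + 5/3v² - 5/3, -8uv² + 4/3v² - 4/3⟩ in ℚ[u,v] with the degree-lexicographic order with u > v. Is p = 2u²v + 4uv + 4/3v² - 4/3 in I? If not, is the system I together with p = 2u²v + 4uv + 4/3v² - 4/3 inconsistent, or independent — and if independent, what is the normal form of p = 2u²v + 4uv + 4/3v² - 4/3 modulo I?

First compute the reduced Gröbner basis of I by Buchberger's algorithm.
f_1 = 3/2u²v - 4uv² + 3uv + 5/3v² - 5/3, LT = u²v.
f_2 = -8uv² + 4/3v² - 4/3, LT = uv².

S(f_1,f_2): lcm = u²v². S = -8/3uv³ + 13/6uv² + 10/9v³ - ⅙u - 10/9v.
  leading term uv³: subtract (⅓v)·f_2 from -8/3uv³ + 13/6uv² + 10/9v³ - ⅙u - 10/9v → 13/6uv² + ⅔v³ - ⅙u - ⅔v
  leading term uv²: subtract (-13/48)·f_2 from 13/6uv² + ⅔v³ - ⅙u - ⅔v → ⅔v³ + 13/36v² - ⅙u - ⅔v - 13/36
  leading term v³: no divisor's leading term divides it; move ⅔v³ to the remainder.
  leading term v²: no divisor's leading term divides it; move 13/36v² to the remainder.
  leading term u: no divisor's leading term divides it; move -⅙u to the remainder.
  leading term v: no divisor's leading term divides it; move -⅔v to the remainder.
  leading term 1: no divisor's leading term divides it; move -13/36 to the remainder.
  remainder ⅔v³ + 13/36v² - ⅙u - ⅔v - 13/36 ≠ 0; add h_3 = ⅔v³ + 13/36v² - ⅙u - ⅔v - 13/36 to the basis.

S(f_1,h_3): lcm = u²v³. S = -8/3uv⁴ - 13/24u²v² + 2uv³ + 10/9v⁴ + ¼u³ + u²v + 13/24u² - 10/9v².
  leading term uv⁴: subtract (⅓v²)·f_2 from -8/3uv⁴ - 13/24u²v² + 2uv³ + 10/9v⁴ + ¼u³ + u²v + 13/24u² - 10/9v² → -13/24u²v² + 2uv³ + ⅔v⁴ + ¼u³ + u²v + 13/24u² - ⅔v²
  leading term u²v²: subtract (-13/36v)·f_1 from -13/24u²v² + 2uv³ + ⅔v⁴ + ¼u³ + u²v + 13/24u² - ⅔v² → 5/9uv³ + ⅔v⁴ + ¼u³ + u²v + 13/12uv² + 65/108v³ + 13/24u² - ⅔v² - 65/108v
  leading term uv³: subtract (-5/72v)·f_2 from 5/9uv³ + ⅔v⁴ + ¼u³ + u²v + 13/12uv² + 65/108v³ + 13/24u² - ⅔v² - 65/108v → ⅔v⁴ + ¼u³ + u²v + 13/12uv² + 25/36v³ + 13/24u² - ⅔v² - 25/36v
  leading term v⁴: subtract (v)·h_3 from ⅔v⁴ + ¼u³ + u²v + 13/12uv² + 25/36v³ + 13/24u² - ⅔v² - 25/36v → ¼u³ + u²v + 13/12uv² + ⅓v³ + 13/24u² + ⅙uv - ⅓v
  leading term u³: no divisor's leading term divides it; move ¼u³ to the remainder.
  leading term u²v: subtract (⅔)·f_1 from u²v + 13/12uv² + ⅓v³ + 13/24u² + ⅙uv - ⅓v → 15/4uv² + ⅓v³ + 13/24u² - 11/6uv - 10/9v² - ⅓v + 10/9
  leading term uv²: subtract (-15/32)·f_2 from 15/4uv² + ⅓v³ + 13/24u² - 11/6uv - 10/9v² - ⅓v + 10/9 → ⅓v³ + 13/24u² - 11/6uv - 35/72v² - ⅓v + 35/72
  leading term v³: subtract (½)·h_3 from ⅓v³ + 13/24u² - 11/6uv - 35/72v² - ⅓v + 35/72 → 13/24u² - 11/6uv - ⅔v² + 1/12u + ⅔
  leading term u²: no divisor's leading term divides it; move 13/24u² to the remainder.
  leading term uv: no divisor's leading term divides it; move -11/6uv to the remainder.
  leading term v²: no divisor's leading term divides it; move -⅔v² to the remainder.
  leading term u: no divisor's leading term divides it; move 1/12u to the remainder.
  leading term 1: no divisor's leading term divides it; move ⅔ to the remainder.
  remainder ¼u³ + 13/24u² - 11/6uv - ⅔v² + 1/12u + ⅔ ≠ 0; add h_4 = ¼u³ + 13/24u² - 11/6uv - ⅔v² + 1/12u + ⅔ to the basis.

S(f_2,h_3): lcm = uv³. S = -13/24uv² - ⅙v³ + ¼u² + uv + 13/24u + ⅙v.
  leading term uv²: subtract (13/192)·f_2 from -13/24uv² - ⅙v³ + ¼u² + uv + 13/24u + ⅙v → -⅙v³ + ¼u² + uv - 13/144v² + 13/24u + ⅙v + 13/144
  leading term v³: subtract (-¼)·h_3 from -⅙v³ + ¼u² + uv - 13/144v² + 13/24u + ⅙v + 13/144 → ¼u² + uv + ½u
  leading term u²: no divisor's leading term divides it; move ¼u² to the remainder.
  leading term uv: no divisor's leading term divides it; move uv to the remainder.
  leading term u: no divisor's leading term divides it; move ½u to the remainder.
  remainder ¼u² + uv + ½u ≠ 0; add h_5 = ¼u² + uv + ½u to the basis.

The other S-polynomials (S(f_1,h_4), S(f_2,h_4), S(h_3,h_4), S(f_1,h_5), S(f_2,h_5), S(h_3,h_5), S(h_4,h_5)) all reduce to 0 modulo the current basis, so we have a Gröbner basis.
Inter-reduce: drop elements whose leading term is divisible by another's, tail-reduce, and make monic.
Reduced Gröbner basis: {uv² - ⅙v² + ⅙, v³ + 13/24v² - ¼u - v - 13/24, u² + 4uv + 2u}.
Label its elements g_1 = uv² - ⅙v² + ⅙, g_2 = v³ + 13/24v² - ¼u - v - 13/24, g_3 = u² + 4uv + 2u.

Reduce p = 2u²v + 4uv + 4/3v² - 4/3 modulo G:
  leading term u²v: subtract (2v)·g_3 from 2u²v + 4uv + 4/3v² - 4/3 → -8uv² + 4/3v² - 4/3
  leading term uv²: subtract (-8)·g_1 from -8uv² + 4/3v² - 4/3 → 0
  normal form = 0.
Since the normal form is 0, p ∈ I.

2u²v + 4uv + 4/3v² - 4/3 lies in I (it reduces to 0).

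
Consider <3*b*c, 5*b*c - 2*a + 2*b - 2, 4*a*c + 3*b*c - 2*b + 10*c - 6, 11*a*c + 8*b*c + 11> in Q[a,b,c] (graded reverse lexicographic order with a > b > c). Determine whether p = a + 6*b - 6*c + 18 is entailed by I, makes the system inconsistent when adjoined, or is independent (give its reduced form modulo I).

First compute the reduced Gröbner basis of I by Buchberger's algorithm.
f_1 = 3*b*c, LT = b*c.
f_2 = 5*b*c - 2*a + 2*b - 2, LT = b*c.
f_3 = 4*a*c + 3*b*c - 2*b + 10*c - 6, LT = a*c.
f_4 = 11*a*c + 8*b*c + 11, LT = a*c.

S(f_1,f_2): lcm = b*c. S = 2/5*a - 2/5*b + 2/5.
  leading term a: no divisor's leading term divides it; move 2/5*a to the remainder.
  leading term b: no divisor's leading term divides it; move -2/5*b to the remainder.
  leading term 1: no divisor's leading term divides it; move 2/5 to the remainder.
  remainder 2/5*a - 2/5*b + 2/5 ≠ 0; add h_5 = 2/5*a - 2/5*b + 2/5 to the basis.

S(f_1,f_3): lcm = a*b*c. S = -3/4*b**2*c + 1/2*b**2 - 5/2*b*c + 3/2*b.
  leading term b**2*c: subtract (-1/4*b)·f_1 from -3/4*b**2*c + 1/2*b**2 - 5/2*b*c + 3/2*b → 1/2*b**2 - 5/2*b*c + 3/2*b
  leading term b**2: no divisor's leading term divides it; move 1/2*b**2 to the remainder.
  leading term b*c: subtract (-5/6)·f_1 from -5/2*b*c + 3/2*b → 3/2*b
  leading term b: no divisor's leading term divides it; move 3/2*b to the remainder.
  remainder 1/2*b**2 + 3/2*b ≠ 0; add h_6 = 1/2*b**2 + 3/2*b to the basis.

S(f_1,f_4): lcm = a*b*c. S = -8/11*b**2*c - b.
  leading term b**2*c: subtract (-8/33*b)·f_1 from -8/11*b**2*c - b → -b
  leading term b: no divisor's leading term divides it; move -b to the remainder.
  remainder -b ≠ 0; add h_7 = -b to the basis.

S(f_3,f_4): lcm = a*c. S = 1/44*b*c - 1/2*b + 5/2*c - 5/2.
  leading term b*c: subtract (1/132)·f_1 from 1/44*b*c - 1/2*b + 5/2*c - 5/2 → -1/2*b + 5/2*c - 5/2
  leading term b: subtract (1/2)·h_7 from -1/2*b + 5/2*c - 5/2 → 5/2*c - 5/2
  leading term c: no divisor's leading term divides it; move 5/2*c to the remainder.
  leading term 1: no divisor's leading term divides it; move -5/2 to the remainder.
  remainder 5/2*c - 5/2 ≠ 0; add h_8 = 5/2*c - 5/2 to the basis.

The other S-polynomials (S(f_2,f_3), S(f_2,f_4), S(f_1,h_5), S(f_2,h_5), S(f_3,h_5), S(f_4,h_5), S(f_1,h_6), S(f_2,h_6), S(f_3,h_6), S(f_4,h_6), S(h_5,h_6), S(f_1,h_7), S(f_2,h_7), S(f_3,h_7), S(f_4,h_7), S(h_5,h_7), S(h_6,h_7), S(f_1,h_8), S(f_2,h_8), S(f_3,h_8), S(f_4,h_8), S(h_5,h_8), S(h_6,h_8), S(h_7,h_8)) all reduce to 0 modulo the current basis, so we have a Gröbner basis.
Inter-reduce: drop elements whose leading term is divisible by another's, tail-reduce, and make monic.
Reduced Gröbner basis: {a + 1, b, c - 1}.
Label its elements g_1 = a + 1, g_2 = b, g_3 = c - 1.

Reduce p = a + 6*b - 6*c + 18 modulo G:
  leading term a: subtract (1)·g_1 from a + 6*b - 6*c + 18 → 6*b - 6*c + 17
  leading term b: subtract (6)·g_2 from 6*b - 6*c + 17 → -6*c + 17
  leading term c: subtract (-6)·g_3 from -6*c + 17 → 11
  leading term 1: no divisor's leading term divides it; move 11 to the remainder.
  normal form = 11.
The normal form is nonzero, so p ∉ I. Since p minus its normal form lies in I, I + (p) = I + (r) where r = 11; decide whether this ideal is the whole ring.
Here r = 11 is a nonzero constant, hence a unit: 1 ∈ I + (p), the Gröbner basis of I + (p) is {1}, and the enlarged system has no common solution — adjoining p is inconsistent.

Adjoining a + 6*b - 6*c + 18 makes the ideal the whole ring: the system is inconsistent.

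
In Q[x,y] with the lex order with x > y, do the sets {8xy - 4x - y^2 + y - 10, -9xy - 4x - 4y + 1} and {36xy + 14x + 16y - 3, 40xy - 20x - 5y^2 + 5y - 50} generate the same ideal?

No, the ideals differ.

Since reduced Gröbner bases are canonical representatives of ideals under a given ordering, it suffices to compute and compare them.
Buchberger on the first generating set:
f_1 = 8xy - 4x - y^2 + y - 10, LT = xy.
f_2 = -9xy - 4x - 4y + 1, LT = xy.

S(f_1,f_2): lcm = xy. S = -17/18x - 1/8y^2 - 23/72y - 41/36.
  reduce S modulo (f_1, f_2):
  remainder -17/18x - 1/8y^2 - 23/72y - 41/36 ≠ 0; add g_3 = -17/18x - 1/8y^2 - 23/72y - 41/36 to the basis.

S(f_1,g_3): lcm = xy. S = -1/2x - 9/68y^3 - 63/136y^2 - 147/136y - 5/4.
  reduce S modulo (f_1, f_2, g_3):
  remainder -9/68y^3 - 27/68y^2 - 31/34y - 11/17 ≠ 0; add g_4 = -9/68y^3 - 27/68y^2 - 31/34y - 11/17 to the basis.

The other S-polynomials (S(f_2,g_3), S(f_1,g_4), S(f_2,g_4), S(g_3,g_4)) all reduce to 0 modulo the current basis, so we have a Gröbner basis.
Inter-reduce: drop elements whose leading term is divisible by another's, tail-reduce, and make monic.
Reduced Gröbner basis: {x + 9/68y^2 + 23/68y + 41/34, y^3 + 3y^2 + 62/9y + 44/9}.

Buchberger on the second generating set:
h_1 = 36xy + 14x + 16y - 3, LT = xy.
h_2 = 40xy - 20x - 5y^2 + 5y - 50, LT = xy.

S(h_1,h_2): lcm = xy. S = 8/9x + 1/8y^2 + 23/72y + 7/6.
  reduce S modulo (h_1, h_2):
  remainder 8/9x + 1/8y^2 + 23/72y + 7/6 ≠ 0; add k_3 = 8/9x + 1/8y^2 + 23/72y + 7/6 to the basis.

S(h_1,k_3): lcm = xy. S = 7/18x - 9/64y^3 - 23/64y^2 - 125/144y - 1/12.
  reduce S modulo (h_1, h_2, k_3):
  remainder -9/64y^3 - 53/128y^2 - 129/128y - 19/32 ≠ 0; add k_4 = -9/64y^3 - 53/128y^2 - 129/128y - 19/32 to the basis.

The other S-polynomials (S(h_2,k_3), S(h_1,k_4), S(h_2,k_4), S(k_3,k_4)) all reduce to 0 modulo the current basis, so we have a Gröbner basis.
Inter-reduce: drop elements whose leading term is divisible by another's, tail-reduce, and make monic.
Reduced Gröbner basis: {x + 9/64y^2 + 23/64y + 21/16, y^3 + 53/18y^2 + 43/6y + 38/9}.

These differ, so the ideals are not equal.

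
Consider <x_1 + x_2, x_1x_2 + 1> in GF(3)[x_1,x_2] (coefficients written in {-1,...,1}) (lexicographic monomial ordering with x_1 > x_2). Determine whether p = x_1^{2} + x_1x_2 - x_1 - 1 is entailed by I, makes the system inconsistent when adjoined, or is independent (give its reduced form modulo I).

First compute the reduced Gröbner basis of I by Buchberger's algorithm.
f_1 = x_1 + x_2, LT = x_1.
f_2 = x_1x_2 + 1, LT = x_1x_2.

S(f_1,f_2): lcm = x_1x_2. S = x_2^{2} - 1.
  reduce S modulo (f_1, f_2):
  remainder x_2^{2} - 1 ≠ 0; add h_3 = x_2^{2} - 1 to the basis.

The other S-polynomials (S(f_1,h_3), S(f_2,h_3)) all reduce to 0 modulo the current basis, so we have a Gröbner basis.
Inter-reduce: drop elements whose leading term is divisible by another's, tail-reduce, and make monic.
Reduced Gröbner basis: {x_1 + x_2, x_2^{2} - 1}.
Label its elements g_1 = x_1 + x_2, g_2 = x_2^{2} - 1.

Reduce p = x_1^{2} + x_1x_2 - x_1 - 1 modulo G:
  leading term x_1^{2}: subtract (x_1)·g_1 from x_1^{2} + x_1x_2 - x_1 - 1 → -x_1 - 1
  leading term x_1: subtract (-1)·g_1 from -x_1 - 1 → x_2 - 1
  leading term x_2: no divisor's leading term divides it; move x_2 to the remainder.
  leading term 1: no divisor's leading term divides it; move -1 to the remainder.
  normal form = x_2 - 1.
The normal form is nonzero, so p ∉ I. Since p minus its normal form lies in I, I + (p) = I + (r) where r = x_2 - 1; decide whether this ideal is the whole ring.
Run Buchberger on G together with r (pairs among the g_i already reduce to 0 since G is a Gröbner basis):
g_1 = x_1 + x_2, LT = x_1.
g_2 = x_2^{2} - 1, LT = x_2^{2}.
r = x_2 - 1, LT = x_2.

The S-polynomials (S(g_1,g_2), S(g_1,r), S(g_2,r)) all reduce to 0 modulo the current basis, so we have a Gröbner basis.
Inter-reduce: drop elements whose leading term is divisible by another's, tail-reduce, and make monic.
Reduced Gröbner basis: {x_1 + 1, x_2 - 1}.
The reduced Gröbner basis of I + (p) is {x_1 + 1, x_2 - 1} ≠ {1}, a proper ideal, so the enlarged system stays consistent: p is independent of I, with normal form x_2 - 1.

The remainder on division by a Gröbner basis is unique — it is the normal form.

x_1^{2} + x_1x_2 - x_1 - 1 is independent of I; its normal form modulo I is x_2 - 1.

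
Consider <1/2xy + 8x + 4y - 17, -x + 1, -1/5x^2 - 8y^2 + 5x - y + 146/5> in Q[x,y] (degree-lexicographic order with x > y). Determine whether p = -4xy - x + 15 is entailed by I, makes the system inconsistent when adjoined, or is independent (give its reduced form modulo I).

Adjoining -4xy - x + 15 makes the ideal the whole ring: the system is inconsistent.

First compute the reduced Gröbner basis of I by Buchberger's algorithm.
f_1 = 1/2xy + 8x + 4y - 17, LT = xy.
f_2 = -x + 1, LT = x.
f_3 = -1/5x^2 - 8y^2 + 5x - y + 146/5, LT = x^2.

S(f_1,f_2): lcm = xy. S = 16x + 9y - 34.
  reduce S modulo (f_1, f_2, f_3):
  remainder 9y - 18 ≠ 0; add h_4 = 9y - 18 to the basis.

The other S-polynomials (S(f_1,f_3), S(f_2,f_3), S(f_1,h_4), S(f_2,h_4), S(f_3,h_4)) all reduce to 0 modulo the current basis, so we have a Gröbner basis.
Inter-reduce: drop elements whose leading term is divisible by another's, tail-reduce, and make monic.
Reduced Gröbner basis: {x - 1, y - 2}.
Label its elements g_1 = x - 1, g_2 = y - 2.

Reduce p = -4xy - x + 15 modulo G:
  leading term xy: subtract (-4y)·g_1 from -4xy - x + 15 → -x - 4y + 15
  leading term x: subtract (-1)·g_1 from -x - 4y + 15 → -4y + 14
  leading term y: subtract (-4)·g_2 from -4y + 14 → 6
  leading term 1: no divisor's leading term divides it; move 6 to the remainder.
  normal form = 6.
The normal form is nonzero, so p ∉ I. Since p minus its normal form lies in I, I + (p) = I + (r) where r = 6; decide whether this ideal is the whole ring.
Here r = 6 is a nonzero constant, hence a unit: 1 ∈ I + (p), the Gröbner basis of I + (p) is {1}, and the enlarged system has no common solution — adjoining p is inconsistent.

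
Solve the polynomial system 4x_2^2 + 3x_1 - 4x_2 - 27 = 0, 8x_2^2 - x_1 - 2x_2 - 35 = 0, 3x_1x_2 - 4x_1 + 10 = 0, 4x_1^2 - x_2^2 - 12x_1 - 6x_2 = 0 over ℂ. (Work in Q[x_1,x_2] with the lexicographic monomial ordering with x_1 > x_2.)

{(1, -2)}

Compute a lex Gröbner basis by Buchberger's algorithm.
f_1 = 3x_1 + 4x_2^2 - 4x_2 - 27, LT = x_1.
f_2 = -x_1 + 8x_2^2 - 2x_2 - 35, LT = x_1.
f_3 = 3x_1x_2 - 4x_1 + 10, LT = x_1x_2.
f_4 = 4x_1^2 - 12x_1 - x_2^2 - 6x_2, LT = x_1^2.

S(f_1,f_2): lcm = x_1. S = 28/3x_2^2 - 10/3x_2 - 44.
  reduce S modulo (f_1, f_2, f_3, f_4):
  remainder 28/3x_2^2 - 10/3x_2 - 44 ≠ 0; add h_5 = 28/3x_2^2 - 10/3x_2 - 44 to the basis.

S(f_1,f_3): lcm = x_1x_2. S = 4/3x_1 + 4/3x_2^3 - 4/3x_2^2 - 9x_2 - 10/3.
  reduce S modulo (f_1, f_2, f_3, f_4, h_5):
  remainder -92/49x_2 - 184/49 ≠ 0; add h_6 = -92/49x_2 - 184/49 to the basis.

The other S-polynomials (S(f_1,f_4), S(f_2,f_3), S(f_2,f_4), S(f_3,f_4), S(f_1,h_5), S(f_2,h_5), S(f_3,h_5), S(f_4,h_5), S(f_1,h_6), S(f_2,h_6), S(f_3,h_6), S(f_4,h_6), S(h_5,h_6)) all reduce to 0 modulo the current basis, so we have a Gröbner basis.
Inter-reduce: drop elements whose leading term is divisible by another's, tail-reduce, and make monic.
Reduced Gröbner basis: {x_1 - 1, x_2 + 2}.

Since the basis is lex-ordered, x_2 + 2 is univariate in x_2. Its roots are {-2}. Back-substituting each root into the other basis elements fixes the other coordinates.
  x_2 = -2: the earlier basis element becomes x_1 - 1 = 0, giving x_1 = 1 — point (1, -2).
This is the nonlinear analogue of row-reducing a linear system.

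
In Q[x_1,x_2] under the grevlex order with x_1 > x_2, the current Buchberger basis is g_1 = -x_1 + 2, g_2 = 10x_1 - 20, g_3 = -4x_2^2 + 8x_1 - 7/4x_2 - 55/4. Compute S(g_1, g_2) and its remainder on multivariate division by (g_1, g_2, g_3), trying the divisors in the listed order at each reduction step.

lcm(LM(g_1), LM(g_2)) = x_1.
S = (lcm/LT(g_1))·g_1 − (lcm/LT(g_2))·g_2 = 0.
Reduce S modulo (g_1, g_2, g_3) in that order:
The remainder is 0, so this S-polynomial contributes no new basis element.

S(g_1, g_2) = 0; remainder on division = 0.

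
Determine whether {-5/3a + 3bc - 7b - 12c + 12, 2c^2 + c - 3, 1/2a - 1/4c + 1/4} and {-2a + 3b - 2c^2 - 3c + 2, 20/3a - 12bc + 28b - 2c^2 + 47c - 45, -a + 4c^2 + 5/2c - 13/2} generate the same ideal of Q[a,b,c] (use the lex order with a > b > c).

No, the ideals differ.

Two ideals are equal iff their reduced Gröbner bases coincide (the reduced basis is unique for a fixed ordering).
Buchberger on the first generating set:
f_1 = -5/3a + 3bc - 7b - 12c + 12, LT = a.
f_2 = 2c^2 + c - 3, LT = c^2.
f_3 = 1/2a - 1/4c + 1/4, LT = a.

S(f_1,f_3): lcm = a. S = -9/5bc + 21/5b + 77/10c - 77/10.
  reduce S modulo (f_1, f_2, f_3):
  remainder -9/5bc + 21/5b + 77/10c - 77/10 ≠ 0; add g_4 = -9/5bc + 21/5b + 77/10c - 77/10 to the basis.

S(f_2,g_4): lcm = bc^2. S = 17/6bc - 3/2b + 77/18c^2 - 77/18c.
  reduce S modulo (f_1, f_2, f_3, g_4):
  remainder 46/9b + 154/27c - 154/27 ≠ 0; add g_5 = 46/9b + 154/27c - 154/27 to the basis.

The other S-polynomials (S(f_1,f_2), S(f_2,f_3), S(f_1,g_4), S(f_3,g_4), S(f_1,g_5), S(f_2,g_5), S(f_3,g_5), S(g_4,g_5)) all reduce to 0 modulo the current basis, so we have a Gröbner basis.
Inter-reduce: drop elements whose leading term is divisible by another's, tail-reduce, and make monic.
Reduced Gröbner basis: {a - 1/2c + 1/2, b + 77/69c - 77/69, c^2 + 1/2c - 3/2}.

Buchberger on the second generating set:
h_1 = -2a + 3b - 2c^2 - 3c + 2, LT = a.
h_2 = 20/3a - 12bc + 28b - 2c^2 + 47c - 45, LT = a.
h_3 = -a + 4c^2 + 5/2c - 13/2, LT = a.

S(h_1,h_2): lcm = a. S = 9/5bc - 57/10b + 13/10c^2 - 111/20c + 23/4.
  reduce S modulo (h_1, h_2, h_3):
  remainder 9/5bc - 57/10b + 13/10c^2 - 111/20c + 23/4 ≠ 0; add k_4 = 9/5bc - 57/10b + 13/10c^2 - 111/20c + 23/4 to the basis.

S(h_1,h_3): lcm = a. S = -3/2b + 5c^2 + 4c - 15/2.
  reduce S modulo (h_1, h_2, h_3, k_4):
  remainder -3/2b + 5c^2 + 4c - 15/2 ≠ 0; add k_5 = -3/2b + 5c^2 + 4c - 15/2 to the basis.

S(k_4,k_5): lcm = bc. S = -19/6b + 10/3c^3 + 61/18c^2 - 97/12c + 115/36.
  reduce S modulo (h_1, h_2, h_3, k_4, k_5):
  remainder 10/3c^3 - 43/6c^2 - 595/36c + 685/36 ≠ 0; add k_6 = 10/3c^3 - 43/6c^2 - 595/36c + 685/36 to the basis.

The other S-polynomials (S(h_2,h_3), S(h_1,k_4), S(h_2,k_4), S(h_3,k_4), S(h_1,k_5), S(h_2,k_5), S(h_3,k_5), S(h_1,k_6), S(h_2,k_6), S(h_3,k_6), S(k_4,k_6), S(k_5,k_6)) all reduce to 0 modulo the current basis, so we have a Gröbner basis.
Inter-reduce: drop elements whose leading term is divisible by another's, tail-reduce, and make monic.
Reduced Gröbner basis: {a - 4c^2 - 5/2c + 13/2, b - 10/3c^2 - 8/3c + 5, c^3 - 43/20c^2 - 119/24c + 137/24}.

Since the reduced bases disagree, the two ideals are not the same.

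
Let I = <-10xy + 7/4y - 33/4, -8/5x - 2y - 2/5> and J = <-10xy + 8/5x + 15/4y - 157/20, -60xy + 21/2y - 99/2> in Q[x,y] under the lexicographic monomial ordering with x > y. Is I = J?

For a fixed monomial order, each ideal has a unique reduced Gröbner basis; comparing bases decides equality.
Buchberger on the first generating set:
f_1 = -10xy + 7/4y - 33/4, LT = xy.
f_2 = -8/5x - 2y - 2/5, LT = x.

S(f_1,f_2): lcm = xy. S = -5/4y^2 - 17/40y + 33/40.
  leading term y^2: no divisor's leading term divides it; move -5/4y^2 to the remainder.
  leading term y: no divisor's leading term divides it; move -17/40y to the remainder.
  leading term 1: no divisor's leading term divides it; move 33/40 to the remainder.
  remainder -5/4y^2 - 17/40y + 33/40 ≠ 0; add g_3 = -5/4y^2 - 17/40y + 33/40 to the basis.

The other S-polynomials (S(f_1,g_3), S(f_2,g_3)) all reduce to 0 modulo the current basis, so we have a Gröbner basis.
Inter-reduce: drop elements whose leading term is divisible by another's, tail-reduce, and make monic.
Reduced Gröbner basis: {x + 5/4y + 1/4, y^2 + 17/50y - 33/50}.

Buchberger on the second generating set:
h_1 = -10xy + 8/5x + 15/4y - 157/20, LT = xy.
h_2 = -60xy + 21/2y - 99/2, LT = xy.

S(h_1,h_2): lcm = xy. S = -4/25x - 1/5y - 1/25.
  leading term x: no divisor's leading term divides it; move -4/25x to the remainder.
  leading term y: no divisor's leading term divides it; move -1/5y to the remainder.
  leading term 1: no divisor's leading term divides it; move -1/25 to the remainder.
  remainder -4/25x - 1/5y - 1/25 ≠ 0; add k_3 = -4/25x - 1/5y - 1/25 to the basis.

S(h_1,k_3): lcm = xy. S = -4/25x - 5/4y^2 - 5/8y + 157/200.
  leading term x: subtract (1)·k_3 from -4/25x - 5/4y^2 - 5/8y + 157/200 → -5/4y^2 - 17/40y + 33/40
  leading term y^2: no divisor's leading term divides it; move -5/4y^2 to the remainder.
  leading term y: no divisor's leading term divides it; move -17/40y to the remainder.
  leading term 1: no divisor's leading term divides it; move 33/40 to the remainder.
  remainder -5/4y^2 - 17/40y + 33/40 ≠ 0; add k_4 = -5/4y^2 - 17/40y + 33/40 to the basis.

The other S-polynomials (S(h_2,k_3), S(h_1,k_4), S(h_2,k_4), S(k_3,k_4)) all reduce to 0 modulo the current basis, so we have a Gröbner basis.
Inter-reduce: drop elements whose leading term is divisible by another's, tail-reduce, and make monic.
Reduced Gröbner basis: {x + 5/4y + 1/4, y^2 + 17/50y - 33/50}.

These coincide, so the ideals are equal.
The same test decides containment: I ⊆ J iff every generator of I reduces to 0 modulo a Gröbner basis of J.

Yes, the ideals are equal.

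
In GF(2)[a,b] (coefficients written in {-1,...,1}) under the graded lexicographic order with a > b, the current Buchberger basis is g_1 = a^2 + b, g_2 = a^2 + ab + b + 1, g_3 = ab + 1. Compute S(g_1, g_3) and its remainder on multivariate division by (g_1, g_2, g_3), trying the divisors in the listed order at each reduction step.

lcm(LM(g_1), LM(g_3)) = a^2b.
S = (lcm/LT(g_1))·g_1 − (lcm/LT(g_3))·g_3 = b^2 + a.
Reduce S modulo (g_1, g_2, g_3) in that order:
  leading term b^2: no divisor's leading term divides it; move b^2 to the remainder.
  leading term a: no divisor's leading term divides it; move a to the remainder.
The remainder b^2 + a is nonzero, so it would be added as the next basis element.

S(g_1, g_3) = b^2 + a; remainder on division = b^2 + a.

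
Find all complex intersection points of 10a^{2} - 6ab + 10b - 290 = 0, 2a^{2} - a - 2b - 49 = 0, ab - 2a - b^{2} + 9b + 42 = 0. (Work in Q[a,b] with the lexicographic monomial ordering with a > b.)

{(5, -2)}

Compute a lex Gröbner basis by Buchberger's algorithm.
f_1 = 10a^{2} - 6ab + 10b - 290, LT = a^{2}.
f_2 = 2a^{2} - a - 2b - 49, LT = a^{2}.
f_3 = ab - 2a - b^{2} + 9b + 42, LT = ab.

S(f_1,f_2): lcm = a^{2}. S = -\tfrac{3}{5}ab + \tfrac{1}{2}a + 2b - \tfrac{9}{2}.
  leading term ab: subtract (-\tfrac{3}{5})·f_3 from -\tfrac{3}{5}ab + \tfrac{1}{2}a + 2b - \tfrac{9}{2} → -\tfrac{7}{10}a - \tfrac{3}{5}b^{2} + \tfrac{37}{5}b + \tfrac{207}{10}
  leading term a: no divisor's leading term divides it; move -\tfrac{7}{10}a to the remainder.
  leading term b^{2}: no divisor's leading term divides it; move -\tfrac{3}{5}b^{2} to the remainder.
  leading term b: no divisor's leading term divides it; move \tfrac{37}{5}b to the remainder.
  leading term 1: no divisor's leading term divides it; move \tfrac{207}{10} to the remainder.
  remainder -\tfrac{7}{10}a - \tfrac{3}{5}b^{2} + \tfrac{37}{5}b + \tfrac{207}{10} ≠ 0; add h_4 = -\tfrac{7}{10}a - \tfrac{3}{5}b^{2} + \tfrac{37}{5}b + \tfrac{207}{10} to the basis.

S(f_1,f_3): lcm = a^{2}b. S = 2a^{2} + \tfrac{2}{5}ab^{2} - 9ab - 42a + b^{2} - 29b.
  leading term a^{2}: subtract (\tfrac{1}{5})·f_1 from 2a^{2} + \tfrac{2}{5}ab^{2} - 9ab - 42a + b^{2} - 29b → \tfrac{2}{5}ab^{2} - \tfrac{39}{5}ab - 42a + b^{2} - 31b + 58
  leading term ab^{2}: subtract (\tfrac{2}{5}b)·f_3 from \tfrac{2}{5}ab^{2} - \tfrac{39}{5}ab - 42a + b^{2} - 31b + 58 → -7ab - 42a + \tfrac{2}{5}b^{3} - \tfrac{13}{5}b^{2} - \tfrac{239}{5}b + 58
  leading term ab: subtract (-7)·f_3 from -7ab - 42a + \tfrac{2}{5}b^{3} - \tfrac{13}{5}b^{2} - \tfrac{239}{5}b + 58 → -56a + \tfrac{2}{5}b^{3} - \tfrac{48}{5}b^{2} + \tfrac{76}{5}b + 352
  leading term a: subtract (80)·h_4 from -56a + \tfrac{2}{5}b^{3} - \tfrac{48}{5}b^{2} + \tfrac{76}{5}b + 352 → \tfrac{2}{5}b^{3} + \tfrac{192}{5}b^{2} - \tfrac{2884}{5}b - 1304
  leading term b^{3}: no divisor's leading term divides it; move \tfrac{2}{5}b^{3} to the remainder.
  leading term b^{2}: no divisor's leading term divides it; move \tfrac{192}{5}b^{2} to the remainder.
  leading term b: no divisor's leading term divides it; move -\tfrac{2884}{5}b to the remainder.
  leading term 1: no divisor's leading term divides it; move -1304 to the remainder.
  remainder \tfrac{2}{5}b^{3} + \tfrac{192}{5}b^{2} - \tfrac{2884}{5}b - 1304 ≠ 0; add h_5 = \tfrac{2}{5}b^{3} + \tfrac{192}{5}b^{2} - \tfrac{2884}{5}b - 1304 to the basis.

S(f_2,f_3): lcm = a^{2}b. S = 2a^{2} + ab^{2} - \tfrac{19}{2}ab - 42a - b^{2} - \tfrac{49}{2}b.
  leading term a^{2}: subtract (\tfrac{1}{5})·f_1 from 2a^{2} + ab^{2} - \tfrac{19}{2}ab - 42a - b^{2} - \tfrac{49}{2}b → ab^{2} - \tfrac{83}{10}ab - 42a - b^{2} - \tfrac{53}{2}b + 58
  leading term ab^{2}: subtract (b)·f_3 from ab^{2} - \tfrac{83}{10}ab - 42a - b^{2} - \tfrac{53}{2}b + 58 → -\tfrac{63}{10}ab - 42a + b^{3} - 10b^{2} - \tfrac{137}{2}b + 58
  leading term ab: subtract (-\tfrac{63}{10})·f_3 from -\tfrac{63}{10}ab - 42a + b^{3} - 10b^{2} - \tfrac{137}{2}b + 58 → -\tfrac{273}{5}a + b^{3} - \tfrac{163}{10}b^{2} - \tfrac{59}{5}b + \tfrac{1613}{5}
  leading term a: subtract (78)·h_4 from -\tfrac{273}{5}a + b^{3} - \tfrac{163}{10}b^{2} - \tfrac{59}{5}b + \tfrac{1613}{5} → b^{3} + \tfrac{61}{2}b^{2} - 589b - 1292
  leading term b^{3}: subtract (\tfrac{5}{2})·h_5 from b^{3} + \tfrac{61}{2}b^{2} - 589b - 1292 → -\tfrac{131}{2}b^{2} + 853b + 1968
  leading term b^{2}: no divisor's leading term divides it; move -\tfrac{131}{2}b^{2} to the remainder.
  leading term b: no divisor's leading term divides it; move 853b to the remainder.
  leading term 1: no divisor's leading term divides it; move 1968 to the remainder.
  remainder -\tfrac{131}{2}b^{2} + 853b + 1968 ≠ 0; add h_6 = -\tfrac{131}{2}b^{2} + 853b + 1968 to the basis.

S(f_1,h_4): lcm = a^{2}. S = -\tfrac{6}{7}ab^{2} + \tfrac{349}{35}ab + \tfrac{207}{7}a + b - 29.
  leading term ab^{2}: subtract (-\tfrac{6}{7}b)·f_3 from -\tfrac{6}{7}ab^{2} + \tfrac{349}{35}ab + \tfrac{207}{7}a + b - 29 → \tfrac{289}{35}ab + \tfrac{207}{7}a - \tfrac{6}{7}b^{3} + \tfrac{54}{7}b^{2} + 37b - 29
  leading term ab: subtract (\tfrac{289}{35})·f_3 from \tfrac{289}{35}ab + \tfrac{207}{7}a - \tfrac{6}{7}b^{3} + \tfrac{54}{7}b^{2} + 37b - 29 → \tfrac{1613}{35}a - \tfrac{6}{7}b^{3} + \tfrac{559}{35}b^{2} - \tfrac{1306}{35}b - \tfrac{1879}{5}
  leading term a: subtract (-\tfrac{3226}{49})·h_4 from \tfrac{1613}{35}a - \tfrac{6}{7}b^{3} + \tfrac{559}{35}b^{2} - \tfrac{1306}{35}b - \tfrac{1879}{5} → -\tfrac{6}{7}b^{3} - \tfrac{1153}{49}b^{2} + \tfrac{22044}{49}b + \tfrac{48364}{49}
  leading term b^{3}: subtract (-\tfrac{15}{7})·h_5 from -\tfrac{6}{7}b^{3} - \tfrac{1153}{49}b^{2} + \tfrac{22044}{49}b + \tfrac{48364}{49} → \tfrac{2879}{49}b^{2} - \tfrac{38520}{49}b - \tfrac{88556}{49}
  leading term b^{2}: subtract (-\tfrac{5758}{6419})·h_6 from \tfrac{2879}{49}b^{2} - \tfrac{38520}{49}b - \tfrac{88556}{49} → -\tfrac{134546}{6419}b - \tfrac{269092}{6419}
  leading term b: no divisor's leading term divides it; move -\tfrac{134546}{6419}b to the remainder.
  leading term 1: no divisor's leading term divides it; move -\tfrac{269092}{6419} to the remainder.
  remainder -\tfrac{134546}{6419}b - \tfrac{269092}{6419} ≠ 0; add h_7 = -\tfrac{134546}{6419}b - \tfrac{269092}{6419} to the basis.

The other S-polynomials (S(f_2,h_4), S(f_3,h_4), S(f_1,h_5), S(f_2,h_5), S(f_3,h_5), S(h_4,h_5), S(f_1,h_6), S(f_2,h_6), S(f_3,h_6), S(h_4,h_6), S(h_5,h_6), S(f_1,h_7), S(f_2,h_7), S(f_3,h_7), S(h_4,h_7), S(h_5,h_7), S(h_6,h_7)) all reduce to 0 modulo the current basis, so we have a Gröbner basis.
Inter-reduce: drop elements whose leading term is divisible by another's, tail-reduce, and make monic.
Reduced Gröbner basis: {a - 5, b + 2}.

Elimination: the polynomial b + 2 lies in the elimination ideal for b, so b ∈ {-2}. For each such b, the remaining basis elements (now univariate) give the rest of the solution.
  b = -2: the earlier basis element becomes a - 5 = 0, giving a = 5 — point (5, -2).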